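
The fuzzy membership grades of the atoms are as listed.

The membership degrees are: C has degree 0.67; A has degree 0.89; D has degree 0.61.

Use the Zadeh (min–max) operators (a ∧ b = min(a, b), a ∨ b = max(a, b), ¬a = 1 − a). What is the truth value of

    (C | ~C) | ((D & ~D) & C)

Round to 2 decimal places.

~C = 1 − 0.67 = 0.33
C | ~C = max(a, b) on (0.67, 0.33) = 0.67
~D = 1 − 0.61 = 0.39
D & ~D = min(a, b) on (0.61, 0.39) = 0.39
(D & ~D) & C = min(a, b) on (0.39, 0.67) = 0.39
(C | ~C) | ((D & ~D) & C) = max(a, b) on (0.67, 0.39) = 0.67

0.67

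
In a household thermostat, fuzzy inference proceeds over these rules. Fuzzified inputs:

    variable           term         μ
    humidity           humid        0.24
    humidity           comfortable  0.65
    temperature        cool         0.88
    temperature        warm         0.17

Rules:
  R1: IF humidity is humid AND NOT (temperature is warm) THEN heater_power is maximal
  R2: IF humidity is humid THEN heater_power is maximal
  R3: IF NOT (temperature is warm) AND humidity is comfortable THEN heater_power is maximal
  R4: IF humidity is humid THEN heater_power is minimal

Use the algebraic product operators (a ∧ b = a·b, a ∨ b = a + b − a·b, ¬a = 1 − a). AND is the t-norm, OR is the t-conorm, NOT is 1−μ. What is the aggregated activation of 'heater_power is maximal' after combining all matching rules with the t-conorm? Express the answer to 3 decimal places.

0.720

R1: humid=0.24, ¬warm=1−0.17=0.83; AND[a·b] → w = 0.1992
R2: humid=0.24 → w = 0.2400
R3: ¬warm=1−0.17=0.83, comfortable=0.65; AND[a·b] → w = 0.5395
R4: humid=0.24 → w = 0.2400
Rules with consequent 'maximal': {R1, R2, R3} → strengths 0.1992, 0.2400, 0.5395
Aggregate via t-conorm [a + b − a·b]: 0.7197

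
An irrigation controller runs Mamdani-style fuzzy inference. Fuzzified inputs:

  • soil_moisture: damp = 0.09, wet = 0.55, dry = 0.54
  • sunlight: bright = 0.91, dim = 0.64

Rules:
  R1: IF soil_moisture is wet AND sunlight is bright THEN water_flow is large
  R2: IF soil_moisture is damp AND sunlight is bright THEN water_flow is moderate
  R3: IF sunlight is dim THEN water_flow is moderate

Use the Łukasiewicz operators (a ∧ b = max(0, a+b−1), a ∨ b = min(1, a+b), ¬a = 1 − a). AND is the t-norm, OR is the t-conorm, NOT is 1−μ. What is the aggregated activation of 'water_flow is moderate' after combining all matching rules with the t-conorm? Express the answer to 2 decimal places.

R1: wet=0.55, bright=0.91; AND[max(0, a+b−1)] → w = 0.46
R2: damp=0.09, bright=0.91; AND[max(0, a+b−1)] → w = 0.00
R3: dim=0.64 → w = 0.64
Rules with consequent 'moderate': {R2, R3} → strengths 0.00, 0.64
Aggregate via t-conorm [min(1, a+b)]: 0.64

0.64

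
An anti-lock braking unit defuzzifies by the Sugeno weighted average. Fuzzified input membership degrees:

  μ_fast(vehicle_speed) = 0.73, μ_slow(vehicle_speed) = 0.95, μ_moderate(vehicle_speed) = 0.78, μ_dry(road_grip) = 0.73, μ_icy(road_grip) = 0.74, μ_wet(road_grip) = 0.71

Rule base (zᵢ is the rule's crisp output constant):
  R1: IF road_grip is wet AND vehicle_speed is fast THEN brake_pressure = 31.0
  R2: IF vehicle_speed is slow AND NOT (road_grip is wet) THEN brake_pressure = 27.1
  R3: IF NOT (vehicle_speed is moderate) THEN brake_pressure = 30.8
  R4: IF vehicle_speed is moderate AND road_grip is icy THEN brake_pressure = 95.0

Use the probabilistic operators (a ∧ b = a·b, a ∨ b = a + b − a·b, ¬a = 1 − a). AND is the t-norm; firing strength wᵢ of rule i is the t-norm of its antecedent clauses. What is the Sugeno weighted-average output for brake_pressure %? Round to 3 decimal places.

R1 (z=31.0): wet=0.71, fast=0.73; AND[a·b] → w = 0.5183
R2 (z=27.1): slow=0.95, ¬wet=1−0.71=0.29; AND[a·b] → w = 0.2755
R3 (z=30.8): ¬moderate=1−0.78=0.22 → w = 0.2200
R4 (z=95.0): moderate=0.78, icy=0.74; AND[a·b] → w = 0.5772
Weighted average = (0.5183·31.0 + 0.2755·27.1 + 0.2200·30.8 + 0.5772·95.0) / (0.5183 + 0.2755 + 0.2200 + 0.5772)
  = 85.1433 / 1.5910 = 53.516

53.516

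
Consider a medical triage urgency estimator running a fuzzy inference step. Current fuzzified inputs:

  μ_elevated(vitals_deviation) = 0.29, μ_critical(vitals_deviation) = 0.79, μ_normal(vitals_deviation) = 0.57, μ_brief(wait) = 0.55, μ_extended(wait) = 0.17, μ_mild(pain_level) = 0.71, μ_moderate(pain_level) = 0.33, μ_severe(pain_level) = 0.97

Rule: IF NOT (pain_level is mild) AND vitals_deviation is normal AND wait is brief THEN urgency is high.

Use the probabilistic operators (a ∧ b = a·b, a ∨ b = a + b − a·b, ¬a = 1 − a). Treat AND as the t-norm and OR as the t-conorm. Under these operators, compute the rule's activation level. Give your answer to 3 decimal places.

firing strength: ¬mild=1−0.71=0.29, normal=0.57, brief=0.55; AND[a·b] → w = 0.0909

0.091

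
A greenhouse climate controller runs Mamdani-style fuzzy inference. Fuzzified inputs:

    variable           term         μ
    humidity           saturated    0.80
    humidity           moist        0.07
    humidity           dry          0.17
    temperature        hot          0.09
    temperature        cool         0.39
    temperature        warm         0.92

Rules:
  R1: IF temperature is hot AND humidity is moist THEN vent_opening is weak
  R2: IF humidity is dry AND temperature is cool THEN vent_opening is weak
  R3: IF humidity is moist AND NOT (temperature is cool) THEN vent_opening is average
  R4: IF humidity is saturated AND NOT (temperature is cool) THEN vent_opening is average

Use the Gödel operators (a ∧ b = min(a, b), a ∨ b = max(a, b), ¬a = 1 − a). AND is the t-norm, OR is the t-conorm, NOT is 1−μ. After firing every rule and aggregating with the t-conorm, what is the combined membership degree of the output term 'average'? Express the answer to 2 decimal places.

R1: hot=0.09, moist=0.07; AND[min(a, b)] → w = 0.07
R2: dry=0.17, cool=0.39; AND[min(a, b)] → w = 0.17
R3: moist=0.07, ¬cool=1−0.39=0.61; AND[min(a, b)] → w = 0.07
R4: saturated=0.80, ¬cool=1−0.39=0.61; AND[min(a, b)] → w = 0.61
Rules with consequent 'average': {R3, R4} → strengths 0.07, 0.61
Aggregate via t-conorm [max(a, b)]: 0.61

0.61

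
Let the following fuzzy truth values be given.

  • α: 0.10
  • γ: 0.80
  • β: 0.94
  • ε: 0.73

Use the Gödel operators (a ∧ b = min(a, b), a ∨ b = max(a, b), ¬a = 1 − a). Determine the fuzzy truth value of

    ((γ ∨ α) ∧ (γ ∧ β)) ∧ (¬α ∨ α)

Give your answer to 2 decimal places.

γ ∨ α = max(a, b) on (0.80, 0.10) = 0.80
γ ∧ β = min(a, b) on (0.80, 0.94) = 0.80
(γ ∨ α) ∧ (γ ∧ β) = min(a, b) on (0.80, 0.80) = 0.80
¬α = 1 − 0.10 = 0.90
¬α ∨ α = max(a, b) on (0.90, 0.10) = 0.90
((γ ∨ α) ∧ (γ ∧ β)) ∧ (¬α ∨ α) = min(a, b) on (0.80, 0.90) = 0.80

0.80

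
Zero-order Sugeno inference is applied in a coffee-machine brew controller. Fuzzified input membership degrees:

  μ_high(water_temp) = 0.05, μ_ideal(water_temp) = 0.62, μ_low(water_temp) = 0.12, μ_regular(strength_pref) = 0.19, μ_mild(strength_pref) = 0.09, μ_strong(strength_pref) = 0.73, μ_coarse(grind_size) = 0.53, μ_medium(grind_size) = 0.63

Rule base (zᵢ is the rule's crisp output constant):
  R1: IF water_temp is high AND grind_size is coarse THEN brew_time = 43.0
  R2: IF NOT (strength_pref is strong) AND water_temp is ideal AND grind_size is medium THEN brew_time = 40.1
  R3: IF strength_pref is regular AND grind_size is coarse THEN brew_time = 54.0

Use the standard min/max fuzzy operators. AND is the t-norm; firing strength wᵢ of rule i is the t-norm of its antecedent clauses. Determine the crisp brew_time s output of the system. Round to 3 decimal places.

45.563

R1 (z=43.0): high=0.05, coarse=0.53; AND[min(a, b)] → w = 0.05
R2 (z=40.1): ¬strong=1−0.73=0.27, ideal=0.62, medium=0.63; AND[min(a, b)] → w = 0.27
R3 (z=54.0): regular=0.19, coarse=0.53; AND[min(a, b)] → w = 0.19
Weighted average = (0.05·43.0 + 0.27·40.1 + 0.19·54.0) / (0.05 + 0.27 + 0.19)
  = 23.2370 / 0.5100 = 45.563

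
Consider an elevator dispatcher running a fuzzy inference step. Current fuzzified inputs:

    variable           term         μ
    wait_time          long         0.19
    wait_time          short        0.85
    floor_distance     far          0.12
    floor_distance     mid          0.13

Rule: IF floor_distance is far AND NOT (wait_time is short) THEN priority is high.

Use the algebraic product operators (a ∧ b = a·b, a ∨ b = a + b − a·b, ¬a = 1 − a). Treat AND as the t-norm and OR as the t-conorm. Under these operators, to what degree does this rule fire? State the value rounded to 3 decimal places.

0.018

firing strength: far=0.12, ¬short=1−0.85=0.15; AND[a·b] → w = 0.0180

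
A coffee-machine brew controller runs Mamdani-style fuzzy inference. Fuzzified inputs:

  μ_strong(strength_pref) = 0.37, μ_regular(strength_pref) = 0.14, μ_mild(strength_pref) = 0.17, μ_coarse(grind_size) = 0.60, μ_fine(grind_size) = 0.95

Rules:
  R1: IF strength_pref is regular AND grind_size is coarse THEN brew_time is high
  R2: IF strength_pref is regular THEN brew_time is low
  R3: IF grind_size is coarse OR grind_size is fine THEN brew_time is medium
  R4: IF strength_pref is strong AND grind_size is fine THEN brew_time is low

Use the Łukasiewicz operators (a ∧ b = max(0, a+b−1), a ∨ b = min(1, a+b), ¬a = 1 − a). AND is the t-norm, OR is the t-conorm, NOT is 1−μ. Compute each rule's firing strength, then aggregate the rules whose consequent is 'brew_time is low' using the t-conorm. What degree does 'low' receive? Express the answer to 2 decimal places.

R1: regular=0.14, coarse=0.60; AND[max(0, a+b−1)] → w = 0.00
R2: regular=0.14 → w = 0.14
R3: coarse=0.60, fine=0.95; OR[min(1, a+b)] → w = 1.00
R4: strong=0.37, fine=0.95; AND[max(0, a+b−1)] → w = 0.32
Rules with consequent 'low': {R2, R4} → strengths 0.14, 0.32
Aggregate via t-conorm [min(1, a+b)]: 0.46

0.46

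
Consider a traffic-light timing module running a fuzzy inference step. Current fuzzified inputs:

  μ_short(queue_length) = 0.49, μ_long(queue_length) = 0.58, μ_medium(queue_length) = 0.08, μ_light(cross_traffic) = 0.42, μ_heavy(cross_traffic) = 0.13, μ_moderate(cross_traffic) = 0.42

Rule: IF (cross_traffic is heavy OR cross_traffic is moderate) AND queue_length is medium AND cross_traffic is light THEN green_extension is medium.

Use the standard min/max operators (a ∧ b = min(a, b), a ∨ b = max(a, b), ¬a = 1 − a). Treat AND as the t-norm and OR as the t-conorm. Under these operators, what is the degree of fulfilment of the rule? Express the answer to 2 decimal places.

0.08

firing strength: (heavy=0.13 OR moderate=0.42) = 0.42; AND[min(a, b)] with medium=0.08, light=0.42 → w = 0.08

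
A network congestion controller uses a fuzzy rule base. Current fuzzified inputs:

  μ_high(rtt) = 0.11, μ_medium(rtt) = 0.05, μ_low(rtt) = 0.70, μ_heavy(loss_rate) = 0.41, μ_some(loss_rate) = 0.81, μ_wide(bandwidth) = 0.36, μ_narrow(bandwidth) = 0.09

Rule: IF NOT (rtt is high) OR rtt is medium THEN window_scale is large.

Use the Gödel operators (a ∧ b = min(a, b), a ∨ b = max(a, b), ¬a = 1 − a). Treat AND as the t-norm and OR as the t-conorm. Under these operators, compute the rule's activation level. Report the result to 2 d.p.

0.89

firing strength: ¬high=1−0.11=0.89, medium=0.05; OR[max(a, b)] → w = 0.89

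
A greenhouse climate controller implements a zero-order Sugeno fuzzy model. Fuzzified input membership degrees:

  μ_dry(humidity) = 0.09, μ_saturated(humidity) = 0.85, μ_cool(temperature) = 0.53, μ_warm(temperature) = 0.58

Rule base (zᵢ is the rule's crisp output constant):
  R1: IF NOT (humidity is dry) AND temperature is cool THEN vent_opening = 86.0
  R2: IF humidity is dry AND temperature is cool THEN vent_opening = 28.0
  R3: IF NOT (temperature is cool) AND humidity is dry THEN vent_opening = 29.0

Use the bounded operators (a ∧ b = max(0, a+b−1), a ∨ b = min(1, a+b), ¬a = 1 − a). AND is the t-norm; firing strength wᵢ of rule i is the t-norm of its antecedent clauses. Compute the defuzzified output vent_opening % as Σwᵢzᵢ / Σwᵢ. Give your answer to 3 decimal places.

R1 (z=86.0): ¬dry=1−0.09=0.91, cool=0.53; AND[max(0, a+b−1)] → w = 0.44
R2 (z=28.0): dry=0.09, cool=0.53; AND[max(0, a+b−1)] → w = 0.00
R3 (z=29.0): ¬cool=1−0.53=0.47, dry=0.09; AND[max(0, a+b−1)] → w = 0.00
Weighted average = (0.44·86.0 + 0.00·28.0 + 0.00·29.0) / (0.44 + 0.00 + 0.00)
  = 37.8400 / 0.4400 = 86.000

86.000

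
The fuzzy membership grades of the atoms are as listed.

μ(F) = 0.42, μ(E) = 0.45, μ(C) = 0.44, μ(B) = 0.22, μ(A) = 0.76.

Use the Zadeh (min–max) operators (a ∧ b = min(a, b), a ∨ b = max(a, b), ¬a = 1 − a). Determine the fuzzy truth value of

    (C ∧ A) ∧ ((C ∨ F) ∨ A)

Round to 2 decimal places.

0.44

C ∧ A = min(a, b) on (0.44, 0.76) = 0.44
C ∨ F = max(a, b) on (0.44, 0.42) = 0.44
(C ∨ F) ∨ A = max(a, b) on (0.44, 0.76) = 0.76
(C ∧ A) ∧ ((C ∨ F) ∨ A) = min(a, b) on (0.44, 0.76) = 0.44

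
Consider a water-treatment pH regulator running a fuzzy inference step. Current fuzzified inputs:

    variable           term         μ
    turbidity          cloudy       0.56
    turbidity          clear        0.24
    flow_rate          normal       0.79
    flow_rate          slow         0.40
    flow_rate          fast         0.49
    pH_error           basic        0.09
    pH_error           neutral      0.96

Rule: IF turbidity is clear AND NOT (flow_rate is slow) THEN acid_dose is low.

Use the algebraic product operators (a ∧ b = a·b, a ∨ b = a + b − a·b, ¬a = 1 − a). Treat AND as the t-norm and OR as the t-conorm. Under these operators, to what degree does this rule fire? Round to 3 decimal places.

0.144

firing strength: clear=0.24, ¬slow=1−0.40=0.60; AND[a·b] → w = 0.1440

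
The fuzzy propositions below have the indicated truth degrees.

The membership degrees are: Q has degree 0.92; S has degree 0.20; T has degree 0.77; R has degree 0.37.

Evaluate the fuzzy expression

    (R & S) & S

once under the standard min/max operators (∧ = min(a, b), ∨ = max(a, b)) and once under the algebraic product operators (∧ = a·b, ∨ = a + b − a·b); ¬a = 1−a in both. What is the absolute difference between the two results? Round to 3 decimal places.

0.185

Under standard min/max:
  R & S = min(a, b) on (0.37, 0.20) = 0.20
  (R & S) & S = min(a, b) on (0.20, 0.20) = 0.20
  → value = 0.2000
Under algebraic product:
  R & S = a·b on (0.3700, 0.2000) = 0.0740
  (R & S) & S = a·b on (0.0740, 0.2000) = 0.0148
  → value = 0.0148
|0.2000 − 0.0148| = 0.185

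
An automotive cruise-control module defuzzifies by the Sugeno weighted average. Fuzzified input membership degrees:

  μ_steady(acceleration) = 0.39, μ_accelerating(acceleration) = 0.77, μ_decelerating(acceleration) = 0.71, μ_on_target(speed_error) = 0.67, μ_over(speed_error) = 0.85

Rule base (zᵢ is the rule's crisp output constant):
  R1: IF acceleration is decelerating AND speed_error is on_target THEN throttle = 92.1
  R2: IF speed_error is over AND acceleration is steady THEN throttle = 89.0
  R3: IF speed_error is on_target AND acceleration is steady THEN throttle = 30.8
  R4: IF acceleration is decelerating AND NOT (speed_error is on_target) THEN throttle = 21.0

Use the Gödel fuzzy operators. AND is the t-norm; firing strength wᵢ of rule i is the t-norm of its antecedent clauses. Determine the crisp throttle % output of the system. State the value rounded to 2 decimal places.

64.81

R1 (z=92.1): decelerating=0.71, on_target=0.67; AND[min(a, b)] → w = 0.67
R2 (z=89.0): over=0.85, steady=0.39; AND[min(a, b)] → w = 0.39
R3 (z=30.8): on_target=0.67, steady=0.39; AND[min(a, b)] → w = 0.39
R4 (z=21.0): decelerating=0.71, ¬on_target=1−0.67=0.33; AND[min(a, b)] → w = 0.33
Weighted average = (0.67·92.1 + 0.39·89.0 + 0.39·30.8 + 0.33·21.0) / (0.67 + 0.39 + 0.39 + 0.33)
  = 115.3590 / 1.7800 = 64.81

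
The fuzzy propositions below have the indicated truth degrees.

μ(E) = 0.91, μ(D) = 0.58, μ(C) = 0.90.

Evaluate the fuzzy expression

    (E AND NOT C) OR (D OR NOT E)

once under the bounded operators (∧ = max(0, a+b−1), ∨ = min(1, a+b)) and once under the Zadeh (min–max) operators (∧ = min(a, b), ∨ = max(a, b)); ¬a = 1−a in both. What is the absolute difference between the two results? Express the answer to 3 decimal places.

Under bounded:
  NOT C = 1 − 0.90 = 0.10
  E AND NOT C = max(0, a+b−1) on (0.91, 0.10) = 0.01
  NOT E = 1 − 0.91 = 0.09
  D OR NOT E = min(1, a+b) on (0.58, 0.09) = 0.67
  (E AND NOT C) OR (D OR NOT E) = min(1, a+b) on (0.01, 0.67) = 0.68
  → value = 0.6800
Under Zadeh (min–max):
  NOT C = 1 − 0.90 = 0.10
  E AND NOT C = min(a, b) on (0.91, 0.10) = 0.10
  NOT E = 1 − 0.91 = 0.09
  D OR NOT E = max(a, b) on (0.58, 0.09) = 0.58
  (E AND NOT C) OR (D OR NOT E) = max(a, b) on (0.10, 0.58) = 0.58
  → value = 0.5800
|0.6800 − 0.5800| = 0.100

0.100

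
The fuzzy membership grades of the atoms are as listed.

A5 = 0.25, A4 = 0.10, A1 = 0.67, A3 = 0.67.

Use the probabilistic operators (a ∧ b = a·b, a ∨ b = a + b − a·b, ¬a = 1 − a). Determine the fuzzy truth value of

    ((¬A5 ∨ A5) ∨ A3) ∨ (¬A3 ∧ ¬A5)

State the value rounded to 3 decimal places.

0.953

¬A5 = 1 − 0.2500 = 0.7500
¬A5 ∨ A5 = a + b − a·b on (0.7500, 0.2500) = 0.8125
(¬A5 ∨ A5) ∨ A3 = a + b − a·b on (0.8125, 0.6700) = 0.9381
¬A3 = 1 − 0.6700 = 0.3300
¬A5 = 1 − 0.2500 = 0.7500
¬A3 ∧ ¬A5 = a·b on (0.3300, 0.7500) = 0.2475
((¬A5 ∨ A5) ∨ A3) ∨ (¬A3 ∧ ¬A5) = a + b − a·b on (0.9381, 0.2475) = 0.9534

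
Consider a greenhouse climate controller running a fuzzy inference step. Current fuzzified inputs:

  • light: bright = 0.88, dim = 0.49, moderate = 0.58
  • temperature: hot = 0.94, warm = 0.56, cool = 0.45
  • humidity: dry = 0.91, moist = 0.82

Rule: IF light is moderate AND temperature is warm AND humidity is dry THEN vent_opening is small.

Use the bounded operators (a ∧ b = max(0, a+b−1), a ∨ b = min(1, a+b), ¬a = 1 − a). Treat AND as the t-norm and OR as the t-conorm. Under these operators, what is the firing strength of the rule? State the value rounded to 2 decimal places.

firing strength: moderate=0.58, warm=0.56, dry=0.91; AND[max(0, a+b−1)] → w = 0.05

0.05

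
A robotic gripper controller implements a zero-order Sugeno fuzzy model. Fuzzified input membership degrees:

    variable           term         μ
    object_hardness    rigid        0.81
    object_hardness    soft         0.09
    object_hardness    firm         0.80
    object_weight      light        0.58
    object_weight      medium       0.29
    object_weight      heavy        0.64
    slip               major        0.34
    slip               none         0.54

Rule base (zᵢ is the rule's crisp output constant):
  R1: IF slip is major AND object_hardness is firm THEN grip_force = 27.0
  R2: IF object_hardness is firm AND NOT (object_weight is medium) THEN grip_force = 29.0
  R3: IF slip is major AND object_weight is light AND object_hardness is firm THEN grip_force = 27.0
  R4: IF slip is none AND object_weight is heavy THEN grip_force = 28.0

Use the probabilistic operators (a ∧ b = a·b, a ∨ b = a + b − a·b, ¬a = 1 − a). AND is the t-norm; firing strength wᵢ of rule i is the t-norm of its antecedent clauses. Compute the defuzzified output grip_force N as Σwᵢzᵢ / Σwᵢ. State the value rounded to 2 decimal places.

R1 (z=27.0): major=0.34, firm=0.80; AND[a·b] → w = 0.2720
R2 (z=29.0): firm=0.80, ¬medium=1−0.29=0.71; AND[a·b] → w = 0.5680
R3 (z=27.0): major=0.34, light=0.58, firm=0.80; AND[a·b] → w = 0.1578
R4 (z=28.0): none=0.54, heavy=0.64; AND[a·b] → w = 0.3456
Weighted average = (0.2720·27.0 + 0.5680·29.0 + 0.1578·27.0 + 0.3456·28.0) / (0.2720 + 0.5680 + 0.1578 + 0.3456)
  = 37.7523 / 1.3434 = 28.10

28.10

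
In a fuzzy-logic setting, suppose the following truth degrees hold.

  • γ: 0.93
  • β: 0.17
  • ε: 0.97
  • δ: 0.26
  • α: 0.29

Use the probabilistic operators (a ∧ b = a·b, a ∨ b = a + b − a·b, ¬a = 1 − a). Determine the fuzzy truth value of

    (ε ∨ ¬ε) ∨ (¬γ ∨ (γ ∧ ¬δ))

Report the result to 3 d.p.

¬ε = 1 − 0.9700 = 0.0300
ε ∨ ¬ε = a + b − a·b on (0.9700, 0.0300) = 0.9709
¬γ = 1 − 0.9300 = 0.0700
¬δ = 1 − 0.2600 = 0.7400
γ ∧ ¬δ = a·b on (0.9300, 0.7400) = 0.6882
¬γ ∨ (γ ∧ ¬δ) = a + b − a·b on (0.0700, 0.6882) = 0.7100
(ε ∨ ¬ε) ∨ (¬γ ∨ (γ ∧ ¬δ)) = a + b − a·b on (0.9709, 0.7100) = 0.9916

0.992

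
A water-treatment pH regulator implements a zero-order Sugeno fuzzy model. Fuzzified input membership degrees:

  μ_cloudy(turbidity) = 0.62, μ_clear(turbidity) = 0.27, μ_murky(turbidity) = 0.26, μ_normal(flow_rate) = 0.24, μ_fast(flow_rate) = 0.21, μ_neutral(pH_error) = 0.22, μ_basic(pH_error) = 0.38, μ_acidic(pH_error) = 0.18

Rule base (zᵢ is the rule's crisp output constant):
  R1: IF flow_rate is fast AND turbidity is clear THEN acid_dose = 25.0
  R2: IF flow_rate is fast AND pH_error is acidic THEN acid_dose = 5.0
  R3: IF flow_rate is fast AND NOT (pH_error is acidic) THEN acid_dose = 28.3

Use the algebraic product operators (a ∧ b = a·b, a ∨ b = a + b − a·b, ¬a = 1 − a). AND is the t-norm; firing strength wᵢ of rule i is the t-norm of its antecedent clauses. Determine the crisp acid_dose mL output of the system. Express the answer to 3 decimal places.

R1 (z=25.0): fast=0.21, clear=0.27; AND[a·b] → w = 0.0567
R2 (z=5.0): fast=0.21, acidic=0.18; AND[a·b] → w = 0.0378
R3 (z=28.3): fast=0.21, ¬acidic=1−0.18=0.82; AND[a·b] → w = 0.1722
Weighted average = (0.0567·25.0 + 0.0378·5.0 + 0.1722·28.3) / (0.0567 + 0.0378 + 0.1722)
  = 6.4798 / 0.2667 = 24.296

24.296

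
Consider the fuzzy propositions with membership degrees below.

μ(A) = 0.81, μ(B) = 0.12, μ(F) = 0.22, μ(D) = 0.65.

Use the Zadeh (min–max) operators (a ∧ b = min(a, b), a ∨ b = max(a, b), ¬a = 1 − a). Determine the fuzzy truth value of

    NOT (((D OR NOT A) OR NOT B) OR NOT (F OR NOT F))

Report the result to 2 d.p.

0.12

NOT A = 1 − 0.81 = 0.19
D OR NOT A = max(a, b) on (0.65, 0.19) = 0.65
NOT B = 1 − 0.12 = 0.88
(D OR NOT A) OR NOT B = max(a, b) on (0.65, 0.88) = 0.88
NOT F = 1 − 0.22 = 0.78
F OR NOT F = max(a, b) on (0.22, 0.78) = 0.78
NOT (F OR NOT F) = 1 − 0.78 = 0.22
((D OR NOT A) OR NOT B) OR NOT (F OR NOT F) = max(a, b) on (0.88, 0.22) = 0.88
NOT (((D OR NOT A) OR NOT B) OR NOT (F OR NOT F)) = 1 − 0.88 = 0.12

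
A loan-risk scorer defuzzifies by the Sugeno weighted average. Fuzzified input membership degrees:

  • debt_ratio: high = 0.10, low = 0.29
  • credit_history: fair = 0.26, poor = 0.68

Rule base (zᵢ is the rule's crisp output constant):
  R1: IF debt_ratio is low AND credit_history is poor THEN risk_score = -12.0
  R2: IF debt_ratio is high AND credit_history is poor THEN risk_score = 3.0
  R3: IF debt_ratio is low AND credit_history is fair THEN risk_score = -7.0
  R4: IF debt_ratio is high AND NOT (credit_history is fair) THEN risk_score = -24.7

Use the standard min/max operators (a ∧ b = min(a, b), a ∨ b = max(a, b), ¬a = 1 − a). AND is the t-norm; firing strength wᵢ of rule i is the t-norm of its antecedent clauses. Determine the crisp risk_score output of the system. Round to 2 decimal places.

-9.96

R1 (z=-12.0): low=0.29, poor=0.68; AND[min(a, b)] → w = 0.29
R2 (z=3.0): high=0.10, poor=0.68; AND[min(a, b)] → w = 0.10
R3 (z=-7.0): low=0.29, fair=0.26; AND[min(a, b)] → w = 0.26
R4 (z=-24.7): high=0.10, ¬fair=1−0.26=0.74; AND[min(a, b)] → w = 0.10
Weighted average = (0.29·-12.0 + 0.10·3.0 + 0.26·-7.0 + 0.10·-24.7) / (0.29 + 0.10 + 0.26 + 0.10)
  = -7.4700 / 0.7500 = -9.96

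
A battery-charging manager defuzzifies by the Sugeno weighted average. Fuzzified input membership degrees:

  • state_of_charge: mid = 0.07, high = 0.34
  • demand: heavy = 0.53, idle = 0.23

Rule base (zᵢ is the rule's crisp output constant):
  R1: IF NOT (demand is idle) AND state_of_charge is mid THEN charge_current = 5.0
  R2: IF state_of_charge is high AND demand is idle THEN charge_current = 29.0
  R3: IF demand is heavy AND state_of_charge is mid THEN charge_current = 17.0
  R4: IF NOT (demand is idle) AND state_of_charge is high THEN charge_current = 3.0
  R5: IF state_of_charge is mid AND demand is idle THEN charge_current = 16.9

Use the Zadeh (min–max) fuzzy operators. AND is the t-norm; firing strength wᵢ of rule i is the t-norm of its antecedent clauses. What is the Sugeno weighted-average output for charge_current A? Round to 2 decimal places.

13.35

R1 (z=5.0): ¬idle=1−0.23=0.77, mid=0.07; AND[min(a, b)] → w = 0.07
R2 (z=29.0): high=0.34, idle=0.23; AND[min(a, b)] → w = 0.23
R3 (z=17.0): heavy=0.53, mid=0.07; AND[min(a, b)] → w = 0.07
R4 (z=3.0): ¬idle=1−0.23=0.77, high=0.34; AND[min(a, b)] → w = 0.34
R5 (z=16.9): mid=0.07, idle=0.23; AND[min(a, b)] → w = 0.07
Weighted average = (0.07·5.0 + 0.23·29.0 + 0.07·17.0 + 0.34·3.0 + 0.07·16.9) / (0.07 + 0.23 + 0.07 + 0.34 + 0.07)
  = 10.4130 / 0.7800 = 13.35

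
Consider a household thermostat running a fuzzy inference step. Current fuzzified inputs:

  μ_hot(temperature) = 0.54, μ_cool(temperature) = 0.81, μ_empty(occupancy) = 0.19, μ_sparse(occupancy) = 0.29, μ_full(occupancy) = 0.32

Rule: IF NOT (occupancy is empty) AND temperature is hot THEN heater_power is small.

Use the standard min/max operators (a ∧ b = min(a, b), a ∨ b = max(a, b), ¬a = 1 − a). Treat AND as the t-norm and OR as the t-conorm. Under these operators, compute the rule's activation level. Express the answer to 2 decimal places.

0.54

firing strength: ¬empty=1−0.19=0.81, hot=0.54; AND[min(a, b)] → w = 0.54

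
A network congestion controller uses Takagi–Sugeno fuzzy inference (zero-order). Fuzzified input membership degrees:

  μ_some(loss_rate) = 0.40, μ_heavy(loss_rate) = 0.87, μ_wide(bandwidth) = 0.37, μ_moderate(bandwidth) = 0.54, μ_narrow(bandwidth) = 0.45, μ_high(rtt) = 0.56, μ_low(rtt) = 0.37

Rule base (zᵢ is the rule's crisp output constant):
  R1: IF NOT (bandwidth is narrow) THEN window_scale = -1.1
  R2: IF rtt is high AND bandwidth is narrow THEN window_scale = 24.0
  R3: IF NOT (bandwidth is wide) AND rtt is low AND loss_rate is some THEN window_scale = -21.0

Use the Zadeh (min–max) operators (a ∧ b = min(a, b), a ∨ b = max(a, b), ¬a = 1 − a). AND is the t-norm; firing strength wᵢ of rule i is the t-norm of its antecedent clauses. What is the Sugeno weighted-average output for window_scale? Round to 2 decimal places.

R1 (z=-1.1): ¬narrow=1−0.45=0.55 → w = 0.55
R2 (z=24.0): high=0.56, narrow=0.45; AND[min(a, b)] → w = 0.45
R3 (z=-21.0): ¬wide=1−0.37=0.63, low=0.37, some=0.40; AND[min(a, b)] → w = 0.37
Weighted average = (0.55·-1.1 + 0.45·24.0 + 0.37·-21.0) / (0.55 + 0.45 + 0.37)
  = 2.4250 / 1.3700 = 1.77

1.77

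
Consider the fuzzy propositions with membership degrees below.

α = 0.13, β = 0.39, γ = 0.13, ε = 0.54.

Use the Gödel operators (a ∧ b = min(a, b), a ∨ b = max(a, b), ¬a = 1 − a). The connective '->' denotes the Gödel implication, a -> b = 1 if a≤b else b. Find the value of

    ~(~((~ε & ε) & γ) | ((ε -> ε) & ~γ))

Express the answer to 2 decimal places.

0.13

~ε = 1 − 0.54 = 0.46
~ε & ε = min(a, b) on (0.46, 0.54) = 0.46
(~ε & ε) & γ = min(a, b) on (0.46, 0.13) = 0.13
~((~ε & ε) & γ) = 1 − 0.13 = 0.87
ε -> ε  [Gödel: 1 if a≤b else b] with a=0.54, b=0.54 → 1.00
~γ = 1 − 0.13 = 0.87
(ε -> ε) & ~γ = min(a, b) on (1.00, 0.87) = 0.87
~((~ε & ε) & γ) | ((ε -> ε) & ~γ) = max(a, b) on (0.87, 0.87) = 0.87
~(~((~ε & ε) & γ) | ((ε -> ε) & ~γ)) = 1 − 0.87 = 0.13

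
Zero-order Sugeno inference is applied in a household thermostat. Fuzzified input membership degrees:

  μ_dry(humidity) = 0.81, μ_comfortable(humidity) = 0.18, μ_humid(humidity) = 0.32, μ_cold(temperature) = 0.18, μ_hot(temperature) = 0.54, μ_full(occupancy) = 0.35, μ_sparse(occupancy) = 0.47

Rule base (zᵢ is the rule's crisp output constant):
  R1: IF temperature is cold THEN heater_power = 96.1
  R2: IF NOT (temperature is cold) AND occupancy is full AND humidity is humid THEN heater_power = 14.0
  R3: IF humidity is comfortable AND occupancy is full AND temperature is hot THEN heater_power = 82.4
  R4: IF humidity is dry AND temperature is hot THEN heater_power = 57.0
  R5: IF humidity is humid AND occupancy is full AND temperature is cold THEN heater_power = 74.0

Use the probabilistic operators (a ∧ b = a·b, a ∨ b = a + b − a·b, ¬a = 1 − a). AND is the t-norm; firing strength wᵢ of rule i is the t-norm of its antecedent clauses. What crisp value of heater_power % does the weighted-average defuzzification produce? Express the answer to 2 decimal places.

62.63

R1 (z=96.1): cold=0.18 → w = 0.1800
R2 (z=14.0): ¬cold=1−0.18=0.82, full=0.35, humid=0.32; AND[a·b] → w = 0.0918
R3 (z=82.4): comfortable=0.18, full=0.35, hot=0.54; AND[a·b] → w = 0.0340
R4 (z=57.0): dry=0.81, hot=0.54; AND[a·b] → w = 0.4374
R5 (z=74.0): humid=0.32, full=0.35, cold=0.18; AND[a·b] → w = 0.0202
Weighted average = (0.1800·96.1 + 0.0918·14.0 + 0.0340·82.4 + 0.4374·57.0 + 0.0202·74.0) / (0.1800 + 0.0918 + 0.0340 + 0.4374 + 0.0202)
  = 47.8106 / 0.7634 = 62.63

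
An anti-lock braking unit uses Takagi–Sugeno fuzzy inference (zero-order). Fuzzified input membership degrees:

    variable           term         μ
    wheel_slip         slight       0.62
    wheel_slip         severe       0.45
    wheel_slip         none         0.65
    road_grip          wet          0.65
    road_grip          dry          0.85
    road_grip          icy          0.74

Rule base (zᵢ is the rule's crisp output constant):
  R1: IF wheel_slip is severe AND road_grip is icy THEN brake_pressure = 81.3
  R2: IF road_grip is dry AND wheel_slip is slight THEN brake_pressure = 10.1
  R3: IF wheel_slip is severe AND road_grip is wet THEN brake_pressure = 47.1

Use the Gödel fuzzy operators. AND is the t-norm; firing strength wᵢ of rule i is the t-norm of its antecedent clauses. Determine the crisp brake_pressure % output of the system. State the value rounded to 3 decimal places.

42.133

R1 (z=81.3): severe=0.45, icy=0.74; AND[min(a, b)] → w = 0.45
R2 (z=10.1): dry=0.85, slight=0.62; AND[min(a, b)] → w = 0.62
R3 (z=47.1): severe=0.45, wet=0.65; AND[min(a, b)] → w = 0.45
Weighted average = (0.45·81.3 + 0.62·10.1 + 0.45·47.1) / (0.45 + 0.62 + 0.45)
  = 64.0420 / 1.5200 = 42.133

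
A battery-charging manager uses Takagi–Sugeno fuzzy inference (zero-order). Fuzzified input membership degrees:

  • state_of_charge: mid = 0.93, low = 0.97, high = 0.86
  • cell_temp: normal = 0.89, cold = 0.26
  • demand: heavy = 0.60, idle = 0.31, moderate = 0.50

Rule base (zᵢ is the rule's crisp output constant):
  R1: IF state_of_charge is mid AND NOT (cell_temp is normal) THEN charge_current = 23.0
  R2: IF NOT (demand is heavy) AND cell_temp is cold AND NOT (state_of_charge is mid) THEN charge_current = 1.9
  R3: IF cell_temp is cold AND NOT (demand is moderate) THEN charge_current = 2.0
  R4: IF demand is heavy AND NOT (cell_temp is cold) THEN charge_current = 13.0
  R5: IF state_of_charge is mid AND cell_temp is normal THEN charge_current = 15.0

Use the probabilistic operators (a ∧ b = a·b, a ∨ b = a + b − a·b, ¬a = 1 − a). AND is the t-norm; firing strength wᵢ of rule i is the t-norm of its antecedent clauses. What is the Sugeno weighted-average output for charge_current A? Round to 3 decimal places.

13.773

R1 (z=23.0): mid=0.93, ¬normal=1−0.89=0.11; AND[a·b] → w = 0.1023
R2 (z=1.9): ¬heavy=1−0.60=0.40, cold=0.26, ¬mid=1−0.93=0.07; AND[a·b] → w = 0.0073
R3 (z=2.0): cold=0.26, ¬moderate=1−0.50=0.50; AND[a·b] → w = 0.1300
R4 (z=13.0): heavy=0.60, ¬cold=1−0.26=0.74; AND[a·b] → w = 0.4440
R5 (z=15.0): mid=0.93, normal=0.89; AND[a·b] → w = 0.8277
Weighted average = (0.1023·23.0 + 0.0073·1.9 + 0.1300·2.0 + 0.4440·13.0 + 0.8277·15.0) / (0.1023 + 0.0073 + 0.1300 + 0.4440 + 0.8277)
  = 20.8142 / 1.5113 = 13.773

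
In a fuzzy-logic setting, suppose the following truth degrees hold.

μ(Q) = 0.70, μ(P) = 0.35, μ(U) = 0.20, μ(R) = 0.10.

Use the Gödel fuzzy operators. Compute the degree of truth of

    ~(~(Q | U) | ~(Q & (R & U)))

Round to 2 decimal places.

Q | U = max(a, b) on (0.70, 0.20) = 0.70
~(Q | U) = 1 − 0.70 = 0.30
R & U = min(a, b) on (0.10, 0.20) = 0.10
Q & (R & U) = min(a, b) on (0.70, 0.10) = 0.10
~(Q & (R & U)) = 1 − 0.10 = 0.90
~(Q | U) | ~(Q & (R & U)) = max(a, b) on (0.30, 0.90) = 0.90
~(~(Q | U) | ~(Q & (R & U))) = 1 − 0.90 = 0.10

0.10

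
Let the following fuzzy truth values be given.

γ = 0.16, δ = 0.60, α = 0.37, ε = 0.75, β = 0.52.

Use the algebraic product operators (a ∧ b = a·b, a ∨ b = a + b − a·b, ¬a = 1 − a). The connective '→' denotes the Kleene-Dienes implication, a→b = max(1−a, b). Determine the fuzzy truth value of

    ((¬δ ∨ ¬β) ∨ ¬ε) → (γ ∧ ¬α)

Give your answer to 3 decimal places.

¬δ = 1 − 0.6000 = 0.4000
¬β = 1 − 0.5200 = 0.4800
¬δ ∨ ¬β = a + b − a·b on (0.4000, 0.4800) = 0.6880
¬ε = 1 − 0.7500 = 0.2500
(¬δ ∨ ¬β) ∨ ¬ε = a + b − a·b on (0.6880, 0.2500) = 0.7660
¬α = 1 − 0.3700 = 0.6300
γ ∧ ¬α = a·b on (0.1600, 0.6300) = 0.1008
((¬δ ∨ ¬β) ∨ ¬ε) → (γ ∧ ¬α)  [Kleene-Dienes: max(1−a, b)] with a=0.7660, b=0.1008 → 0.2340

0.234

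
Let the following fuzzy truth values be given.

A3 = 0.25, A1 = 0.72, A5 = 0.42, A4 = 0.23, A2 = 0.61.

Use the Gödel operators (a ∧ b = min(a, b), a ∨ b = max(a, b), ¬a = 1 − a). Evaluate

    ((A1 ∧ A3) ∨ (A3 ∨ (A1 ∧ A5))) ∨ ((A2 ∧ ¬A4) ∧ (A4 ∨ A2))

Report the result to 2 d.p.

A1 ∧ A3 = min(a, b) on (0.72, 0.25) = 0.25
A1 ∧ A5 = min(a, b) on (0.72, 0.42) = 0.42
A3 ∨ (A1 ∧ A5) = max(a, b) on (0.25, 0.42) = 0.42
(A1 ∧ A3) ∨ (A3 ∨ (A1 ∧ A5)) = max(a, b) on (0.25, 0.42) = 0.42
¬A4 = 1 − 0.23 = 0.77
A2 ∧ ¬A4 = min(a, b) on (0.61, 0.77) = 0.61
A4 ∨ A2 = max(a, b) on (0.23, 0.61) = 0.61
(A2 ∧ ¬A4) ∧ (A4 ∨ A2) = min(a, b) on (0.61, 0.61) = 0.61
((A1 ∧ A3) ∨ (A3 ∨ (A1 ∧ A5))) ∨ ((A2 ∧ ¬A4) ∧ (A4 ∨ A2)) = max(a, b) on (0.42, 0.61) = 0.61

0.61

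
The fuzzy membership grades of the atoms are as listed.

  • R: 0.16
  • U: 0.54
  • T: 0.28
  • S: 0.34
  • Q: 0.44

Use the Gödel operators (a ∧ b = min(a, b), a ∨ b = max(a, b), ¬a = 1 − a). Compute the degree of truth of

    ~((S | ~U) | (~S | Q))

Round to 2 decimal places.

~U = 1 − 0.54 = 0.46
S | ~U = max(a, b) on (0.34, 0.46) = 0.46
~S = 1 − 0.34 = 0.66
~S | Q = max(a, b) on (0.66, 0.44) = 0.66
(S | ~U) | (~S | Q) = max(a, b) on (0.46, 0.66) = 0.66
~((S | ~U) | (~S | Q)) = 1 − 0.66 = 0.34

0.34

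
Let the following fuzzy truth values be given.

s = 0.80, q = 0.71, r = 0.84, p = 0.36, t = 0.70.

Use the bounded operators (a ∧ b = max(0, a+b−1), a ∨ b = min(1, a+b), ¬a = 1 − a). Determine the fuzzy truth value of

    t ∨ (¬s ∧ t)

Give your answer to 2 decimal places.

¬s = 1 − 0.80 = 0.20
¬s ∧ t = max(0, a+b−1) on (0.20, 0.70) = 0.00
t ∨ (¬s ∧ t) = min(1, a+b) on (0.70, 0.00) = 0.70

0.70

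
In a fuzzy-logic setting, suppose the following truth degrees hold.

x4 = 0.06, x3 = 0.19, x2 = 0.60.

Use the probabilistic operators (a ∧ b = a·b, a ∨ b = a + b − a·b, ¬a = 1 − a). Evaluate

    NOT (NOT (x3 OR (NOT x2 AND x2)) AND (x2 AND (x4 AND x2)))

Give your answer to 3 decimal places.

0.987

NOT x2 = 1 − 0.6000 = 0.4000
NOT x2 AND x2 = a·b on (0.4000, 0.6000) = 0.2400
x3 OR (NOT x2 AND x2) = a + b − a·b on (0.1900, 0.2400) = 0.3844
NOT (x3 OR (NOT x2 AND x2)) = 1 − 0.3844 = 0.6156
x4 AND x2 = a·b on (0.0600, 0.6000) = 0.0360
x2 AND (x4 AND x2) = a·b on (0.6000, 0.0360) = 0.0216
NOT (x3 OR (NOT x2 AND x2)) AND (x2 AND (x4 AND x2)) = a·b on (0.6156, 0.0216) = 0.0133
NOT (NOT (x3 OR (NOT x2 AND x2)) AND (x2 AND (x4 AND x2))) = 1 − 0.0133 = 0.9867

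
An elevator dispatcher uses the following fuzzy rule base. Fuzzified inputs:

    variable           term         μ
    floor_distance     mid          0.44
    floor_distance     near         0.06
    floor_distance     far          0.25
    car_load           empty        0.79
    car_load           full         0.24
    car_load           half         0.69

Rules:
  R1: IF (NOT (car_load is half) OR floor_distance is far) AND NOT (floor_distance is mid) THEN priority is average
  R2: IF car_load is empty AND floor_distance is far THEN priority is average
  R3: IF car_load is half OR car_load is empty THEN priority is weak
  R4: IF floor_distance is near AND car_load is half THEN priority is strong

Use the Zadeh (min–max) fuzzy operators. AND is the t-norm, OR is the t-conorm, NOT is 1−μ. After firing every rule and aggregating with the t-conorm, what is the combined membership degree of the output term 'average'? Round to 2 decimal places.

0.31

R1: (¬half=1−0.69=0.31 OR far=0.25) = 0.31; AND[min(a, b)] with ¬mid=1−0.44=0.56 → w = 0.31
R2: empty=0.79, far=0.25; AND[min(a, b)] → w = 0.25
R3: half=0.69, empty=0.79; OR[max(a, b)] → w = 0.79
R4: near=0.06, half=0.69; AND[min(a, b)] → w = 0.06
Rules with consequent 'average': {R1, R2} → strengths 0.31, 0.25
Aggregate via t-conorm [max(a, b)]: 0.31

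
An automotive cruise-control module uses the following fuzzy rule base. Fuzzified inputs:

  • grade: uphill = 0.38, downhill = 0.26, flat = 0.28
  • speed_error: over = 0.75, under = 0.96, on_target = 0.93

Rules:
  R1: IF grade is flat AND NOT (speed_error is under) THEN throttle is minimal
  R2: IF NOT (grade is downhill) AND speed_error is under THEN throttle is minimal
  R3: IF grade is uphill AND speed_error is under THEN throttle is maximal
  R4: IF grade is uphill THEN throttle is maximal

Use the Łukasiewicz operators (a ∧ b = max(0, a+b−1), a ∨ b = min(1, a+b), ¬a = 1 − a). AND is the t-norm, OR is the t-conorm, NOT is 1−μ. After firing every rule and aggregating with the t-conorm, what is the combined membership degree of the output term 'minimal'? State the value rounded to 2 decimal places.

R1: flat=0.28, ¬under=1−0.96=0.04; AND[max(0, a+b−1)] → w = 0.00
R2: ¬downhill=1−0.26=0.74, under=0.96; AND[max(0, a+b−1)] → w = 0.70
R3: uphill=0.38, under=0.96; AND[max(0, a+b−1)] → w = 0.34
R4: uphill=0.38 → w = 0.38
Rules with consequent 'minimal': {R1, R2} → strengths 0.00, 0.70
Aggregate via t-conorm [min(1, a+b)]: 0.70

0.70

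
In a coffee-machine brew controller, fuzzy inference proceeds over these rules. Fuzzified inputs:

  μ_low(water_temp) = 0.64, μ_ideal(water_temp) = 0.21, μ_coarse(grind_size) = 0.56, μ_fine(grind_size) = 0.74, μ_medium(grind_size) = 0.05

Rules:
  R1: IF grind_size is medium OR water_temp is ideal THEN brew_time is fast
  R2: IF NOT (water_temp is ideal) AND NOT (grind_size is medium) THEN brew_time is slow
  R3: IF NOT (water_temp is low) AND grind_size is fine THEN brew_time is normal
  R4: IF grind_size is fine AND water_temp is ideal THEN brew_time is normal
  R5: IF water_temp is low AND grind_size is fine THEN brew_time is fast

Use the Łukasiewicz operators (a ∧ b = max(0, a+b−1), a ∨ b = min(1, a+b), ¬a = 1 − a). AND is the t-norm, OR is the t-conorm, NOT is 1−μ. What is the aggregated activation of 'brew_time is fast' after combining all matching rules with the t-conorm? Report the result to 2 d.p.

R1: medium=0.05, ideal=0.21; OR[min(1, a+b)] → w = 0.26
R2: ¬ideal=1−0.21=0.79, ¬medium=1−0.05=0.95; AND[max(0, a+b−1)] → w = 0.74
R3: ¬low=1−0.64=0.36, fine=0.74; AND[max(0, a+b−1)] → w = 0.10
R4: fine=0.74, ideal=0.21; AND[max(0, a+b−1)] → w = 0.00
R5: low=0.64, fine=0.74; AND[max(0, a+b−1)] → w = 0.38
Rules with consequent 'fast': {R1, R5} → strengths 0.26, 0.38
Aggregate via t-conorm [min(1, a+b)]: 0.64

0.64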